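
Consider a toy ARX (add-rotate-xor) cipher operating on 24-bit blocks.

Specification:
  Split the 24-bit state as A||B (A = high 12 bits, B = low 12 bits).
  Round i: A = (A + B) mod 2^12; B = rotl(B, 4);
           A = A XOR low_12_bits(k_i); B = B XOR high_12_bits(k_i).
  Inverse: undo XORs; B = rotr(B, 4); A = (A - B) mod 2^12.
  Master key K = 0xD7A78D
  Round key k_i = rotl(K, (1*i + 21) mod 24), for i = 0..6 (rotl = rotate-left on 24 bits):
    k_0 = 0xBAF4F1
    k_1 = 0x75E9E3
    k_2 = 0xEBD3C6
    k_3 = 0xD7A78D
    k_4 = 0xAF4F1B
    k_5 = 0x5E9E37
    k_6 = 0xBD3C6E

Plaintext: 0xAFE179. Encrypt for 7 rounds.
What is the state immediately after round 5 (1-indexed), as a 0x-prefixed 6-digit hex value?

s_0 = plaintext = 0xAFE179
s_1 = Round(s_0, k_0) = 0x886C3E
s_2 = Round(s_1, k_1) = 0xD274B2
s_3 = Round(s_2, k_2) = 0x21F599
s_4 = Round(s_3, k_3) = 0x0354EF
s_5 = Round(s_4, k_4) = 0xA3F400
s_6 = Round(s_5, k_5) = 0x0085ED
s_7 = Round(s_6, k_6) = 0x99B506

0xA3F400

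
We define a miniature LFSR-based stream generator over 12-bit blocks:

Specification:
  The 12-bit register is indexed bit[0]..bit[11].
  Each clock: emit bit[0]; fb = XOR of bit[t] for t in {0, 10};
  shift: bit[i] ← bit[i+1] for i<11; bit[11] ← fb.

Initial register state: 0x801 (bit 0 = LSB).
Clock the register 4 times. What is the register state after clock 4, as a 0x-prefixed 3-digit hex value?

reg_0 = 0x801
clock 1: out=1, reg = 0xC00
clock 2: out=0, reg = 0xE00
clock 3: out=0, reg = 0xF00
clock 4: out=0, reg = 0xF80

0xF80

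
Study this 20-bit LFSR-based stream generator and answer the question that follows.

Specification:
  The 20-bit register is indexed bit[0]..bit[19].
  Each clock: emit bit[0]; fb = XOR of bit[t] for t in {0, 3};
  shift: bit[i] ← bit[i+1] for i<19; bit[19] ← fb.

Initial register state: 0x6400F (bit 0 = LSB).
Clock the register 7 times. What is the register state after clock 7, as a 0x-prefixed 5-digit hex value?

reg_0 = 0x6400F
clock 1: out=1, reg = 0x32007
clock 2: out=1, reg = 0x99003
clock 3: out=1, reg = 0xCC801
clock 4: out=1, reg = 0xE6400
clock 5: out=0, reg = 0x73200
clock 6: out=0, reg = 0x39900
clock 7: out=0, reg = 0x1CC80

0x1CC80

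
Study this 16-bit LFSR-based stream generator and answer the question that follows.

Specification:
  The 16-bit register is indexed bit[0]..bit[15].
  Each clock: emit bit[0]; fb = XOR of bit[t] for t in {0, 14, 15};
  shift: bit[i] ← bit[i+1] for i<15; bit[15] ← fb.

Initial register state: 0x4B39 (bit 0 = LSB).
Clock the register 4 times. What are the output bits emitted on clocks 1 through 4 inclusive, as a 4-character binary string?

1001

reg_0 = 0x4B39
clock 1: out=1, reg = 0x259C
clock 2: out=0, reg = 0x12CE
clock 3: out=0, reg = 0x0967
clock 4: out=1, reg = 0x84B3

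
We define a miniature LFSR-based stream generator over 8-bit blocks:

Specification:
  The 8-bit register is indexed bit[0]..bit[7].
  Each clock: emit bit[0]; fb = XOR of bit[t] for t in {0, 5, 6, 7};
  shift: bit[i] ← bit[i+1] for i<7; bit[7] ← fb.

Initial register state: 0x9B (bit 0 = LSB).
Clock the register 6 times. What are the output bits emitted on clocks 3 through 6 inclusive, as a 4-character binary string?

reg_0 = 0x9B
clock 1: out=1, reg = 0x4D
clock 2: out=1, reg = 0x26
clock 3: out=0, reg = 0x93
clock 4: out=1, reg = 0x49
clock 5: out=1, reg = 0x24
clock 6: out=0, reg = 0x92

0110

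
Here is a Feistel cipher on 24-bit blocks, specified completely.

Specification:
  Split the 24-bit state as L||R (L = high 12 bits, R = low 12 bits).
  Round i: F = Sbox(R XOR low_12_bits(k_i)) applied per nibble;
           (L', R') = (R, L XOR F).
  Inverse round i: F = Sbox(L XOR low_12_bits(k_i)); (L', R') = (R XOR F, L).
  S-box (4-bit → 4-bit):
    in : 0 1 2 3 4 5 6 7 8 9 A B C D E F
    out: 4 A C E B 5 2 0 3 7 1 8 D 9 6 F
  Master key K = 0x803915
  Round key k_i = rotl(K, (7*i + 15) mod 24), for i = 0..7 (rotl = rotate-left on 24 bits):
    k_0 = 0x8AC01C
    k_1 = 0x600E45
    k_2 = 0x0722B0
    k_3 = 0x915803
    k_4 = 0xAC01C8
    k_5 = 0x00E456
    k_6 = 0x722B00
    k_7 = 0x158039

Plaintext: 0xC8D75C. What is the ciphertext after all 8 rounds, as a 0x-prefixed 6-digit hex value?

s_0 = plaintext = 0xC8D75C
s_1 = Round(s_0, k_0) = 0x75CC39
s_2 = Round(s_1, k_1) = 0xC39B51
s_3 = Round(s_2, k_2) = 0xB51B53
s_4 = Round(s_3, k_3) = 0xB53505
s_5 = Round(s_4, k_4) = 0x50508A
s_6 = Round(s_5, k_5) = 0x08AE98
s_7 = Round(s_6, k_6) = 0xE985F9
s_8 = Round(s_7, k_7) = 0x5F9B4C

0x5F9B4C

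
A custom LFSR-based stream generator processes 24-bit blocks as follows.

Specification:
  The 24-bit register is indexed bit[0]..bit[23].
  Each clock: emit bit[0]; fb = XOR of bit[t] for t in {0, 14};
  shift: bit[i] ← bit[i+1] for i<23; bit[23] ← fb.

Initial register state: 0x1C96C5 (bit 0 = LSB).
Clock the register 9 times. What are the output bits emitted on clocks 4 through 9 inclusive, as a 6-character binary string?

reg_0 = 0x1C96C5
clock 1: out=1, reg = 0x8E4B62
clock 2: out=0, reg = 0xC725B1
clock 3: out=1, reg = 0xE392D8
clock 4: out=0, reg = 0x71C96C
clock 5: out=0, reg = 0xB8E4B6
clock 6: out=0, reg = 0xDC725B
clock 7: out=1, reg = 0x6E392D
clock 8: out=1, reg = 0xB71C96
clock 9: out=0, reg = 0x5B8E4B

000110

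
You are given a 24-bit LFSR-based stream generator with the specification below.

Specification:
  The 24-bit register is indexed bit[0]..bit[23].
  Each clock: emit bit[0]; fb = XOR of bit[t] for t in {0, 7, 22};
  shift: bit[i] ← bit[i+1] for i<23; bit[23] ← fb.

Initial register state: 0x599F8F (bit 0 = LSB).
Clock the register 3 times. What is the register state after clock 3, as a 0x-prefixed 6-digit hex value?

0xAB33F1

reg_0 = 0x599F8F
clock 1: out=1, reg = 0xACCFC7
clock 2: out=1, reg = 0x5667E3
clock 3: out=1, reg = 0xAB33F1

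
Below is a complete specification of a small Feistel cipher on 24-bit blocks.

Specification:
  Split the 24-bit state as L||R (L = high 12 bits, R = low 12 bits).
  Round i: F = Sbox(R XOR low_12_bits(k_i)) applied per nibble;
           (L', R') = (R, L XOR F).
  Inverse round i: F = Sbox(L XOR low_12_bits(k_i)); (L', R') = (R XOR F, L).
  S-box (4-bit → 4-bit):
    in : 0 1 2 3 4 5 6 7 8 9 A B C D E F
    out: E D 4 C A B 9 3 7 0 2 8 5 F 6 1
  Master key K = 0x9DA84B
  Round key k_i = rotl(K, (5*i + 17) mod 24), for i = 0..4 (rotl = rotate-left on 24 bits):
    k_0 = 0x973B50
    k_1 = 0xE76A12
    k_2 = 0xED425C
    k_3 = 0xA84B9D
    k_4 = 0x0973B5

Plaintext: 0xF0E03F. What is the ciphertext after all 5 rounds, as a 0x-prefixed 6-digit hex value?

s_0 = plaintext = 0xF0E03F
s_1 = Round(s_0, k_0) = 0x03F79F
s_2 = Round(s_1, k_1) = 0x79FF40
s_3 = Round(s_2, k_2) = 0xF4084A
s_4 = Round(s_3, k_3) = 0x84A3B3
s_5 = Round(s_4, k_4) = 0x3B36A3

0x3B36A3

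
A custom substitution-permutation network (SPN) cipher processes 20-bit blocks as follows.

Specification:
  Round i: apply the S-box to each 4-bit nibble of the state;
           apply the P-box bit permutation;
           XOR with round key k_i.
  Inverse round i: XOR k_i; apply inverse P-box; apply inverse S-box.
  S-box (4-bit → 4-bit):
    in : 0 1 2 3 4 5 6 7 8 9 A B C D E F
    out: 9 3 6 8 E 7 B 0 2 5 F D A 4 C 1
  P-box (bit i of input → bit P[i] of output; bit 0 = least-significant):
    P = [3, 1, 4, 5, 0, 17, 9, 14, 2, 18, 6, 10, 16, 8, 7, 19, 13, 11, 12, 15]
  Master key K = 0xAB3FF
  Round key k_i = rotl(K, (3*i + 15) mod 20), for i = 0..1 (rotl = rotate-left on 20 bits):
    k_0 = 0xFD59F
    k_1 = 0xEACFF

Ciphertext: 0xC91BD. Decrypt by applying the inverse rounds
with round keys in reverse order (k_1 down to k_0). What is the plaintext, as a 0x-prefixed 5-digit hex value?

0x2CFA2

s_0 = ciphertext = 0xC91BD
s_1 = InvRound(s_0, k_1) = 0x58E88
s_2 = InvRound(s_1, k_0) = 0x2CFA2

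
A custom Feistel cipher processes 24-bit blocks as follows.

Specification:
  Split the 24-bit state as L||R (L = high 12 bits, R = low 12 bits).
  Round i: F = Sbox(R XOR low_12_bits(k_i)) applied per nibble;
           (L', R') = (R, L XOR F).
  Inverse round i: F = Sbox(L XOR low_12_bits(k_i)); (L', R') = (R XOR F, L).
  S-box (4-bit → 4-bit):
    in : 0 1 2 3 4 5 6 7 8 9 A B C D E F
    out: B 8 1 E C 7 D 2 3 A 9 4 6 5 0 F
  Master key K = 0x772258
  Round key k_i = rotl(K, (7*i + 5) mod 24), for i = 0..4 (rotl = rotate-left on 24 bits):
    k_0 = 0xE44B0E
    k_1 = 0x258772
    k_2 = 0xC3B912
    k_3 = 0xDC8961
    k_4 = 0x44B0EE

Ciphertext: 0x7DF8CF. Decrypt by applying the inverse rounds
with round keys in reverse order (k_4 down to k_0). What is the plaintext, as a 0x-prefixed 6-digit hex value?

s_0 = ciphertext = 0x7DF8CF
s_1 = InvRound(s_0, k_4) = 0xA277DF
s_2 = InvRound(s_1, k_3) = 0x912A27
s_3 = InvRound(s_2, k_2) = 0x19C912
s_4 = InvRound(s_3, k_1) = 0x41219C
s_5 = InvRound(s_4, k_0) = 0xE1A412

0xE1A412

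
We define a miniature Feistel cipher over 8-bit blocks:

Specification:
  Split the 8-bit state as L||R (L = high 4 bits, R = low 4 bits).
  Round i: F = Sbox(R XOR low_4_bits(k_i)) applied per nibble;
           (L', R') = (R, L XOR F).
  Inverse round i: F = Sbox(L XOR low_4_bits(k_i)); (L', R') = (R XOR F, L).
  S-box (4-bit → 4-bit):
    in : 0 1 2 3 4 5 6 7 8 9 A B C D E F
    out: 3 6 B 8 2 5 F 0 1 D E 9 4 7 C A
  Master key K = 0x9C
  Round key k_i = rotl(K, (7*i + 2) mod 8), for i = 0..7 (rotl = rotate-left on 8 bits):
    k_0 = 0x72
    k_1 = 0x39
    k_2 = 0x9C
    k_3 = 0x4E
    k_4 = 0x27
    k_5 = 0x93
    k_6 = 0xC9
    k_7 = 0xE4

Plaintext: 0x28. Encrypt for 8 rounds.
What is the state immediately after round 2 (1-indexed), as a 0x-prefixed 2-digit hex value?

s_0 = plaintext = 0x28
s_1 = Round(s_0, k_0) = 0x8C
s_2 = Round(s_1, k_1) = 0xCD
s_3 = Round(s_2, k_2) = 0xDA
s_4 = Round(s_3, k_3) = 0xAF
s_5 = Round(s_4, k_4) = 0xFB
s_6 = Round(s_5, k_5) = 0xBE
s_7 = Round(s_6, k_6) = 0xEB
s_8 = Round(s_7, k_7) = 0xB4

0xCD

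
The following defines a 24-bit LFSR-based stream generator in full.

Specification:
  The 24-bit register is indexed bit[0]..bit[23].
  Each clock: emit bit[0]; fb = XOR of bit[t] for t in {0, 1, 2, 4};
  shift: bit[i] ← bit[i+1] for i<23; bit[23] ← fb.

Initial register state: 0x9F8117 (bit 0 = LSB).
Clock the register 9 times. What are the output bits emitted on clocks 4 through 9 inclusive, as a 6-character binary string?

010001

reg_0 = 0x9F8117
clock 1: out=1, reg = 0x4FC08B
clock 2: out=1, reg = 0x27E045
clock 3: out=1, reg = 0x13F022
clock 4: out=0, reg = 0x89F811
clock 5: out=1, reg = 0x44FC08
clock 6: out=0, reg = 0x227E04
clock 7: out=0, reg = 0x913F02
clock 8: out=0, reg = 0xC89F81
clock 9: out=1, reg = 0xE44FC0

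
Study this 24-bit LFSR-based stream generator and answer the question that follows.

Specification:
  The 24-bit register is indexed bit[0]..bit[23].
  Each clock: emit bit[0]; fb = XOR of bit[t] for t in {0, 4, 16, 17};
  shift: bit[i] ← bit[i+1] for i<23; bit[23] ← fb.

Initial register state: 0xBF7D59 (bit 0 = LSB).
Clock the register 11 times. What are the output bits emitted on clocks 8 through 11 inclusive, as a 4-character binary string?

reg_0 = 0xBF7D59
clock 1: out=1, reg = 0x5FBEAC
clock 2: out=0, reg = 0x2FDF56
clock 3: out=0, reg = 0x97EFAB
clock 4: out=1, reg = 0xCBF7D5
clock 5: out=1, reg = 0x65FBEA
clock 6: out=0, reg = 0xB2FDF5
clock 7: out=1, reg = 0xD97EFA
clock 8: out=0, reg = 0x6CBF7D
clock 9: out=1, reg = 0x365FBE
clock 10: out=0, reg = 0x1B2FDF
clock 11: out=1, reg = 0x0D97EF

0101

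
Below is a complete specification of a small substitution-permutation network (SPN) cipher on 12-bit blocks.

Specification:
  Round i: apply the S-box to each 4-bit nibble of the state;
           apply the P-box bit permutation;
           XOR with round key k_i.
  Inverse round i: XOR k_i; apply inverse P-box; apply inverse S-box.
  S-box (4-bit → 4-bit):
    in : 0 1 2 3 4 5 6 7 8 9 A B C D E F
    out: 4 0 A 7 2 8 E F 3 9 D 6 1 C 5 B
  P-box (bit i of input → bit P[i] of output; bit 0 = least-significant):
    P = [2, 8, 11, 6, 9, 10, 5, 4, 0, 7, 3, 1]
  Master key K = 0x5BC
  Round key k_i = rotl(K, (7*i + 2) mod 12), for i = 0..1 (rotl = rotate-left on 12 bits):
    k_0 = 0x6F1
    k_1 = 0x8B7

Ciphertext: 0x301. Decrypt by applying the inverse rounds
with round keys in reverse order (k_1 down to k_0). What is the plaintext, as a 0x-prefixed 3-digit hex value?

0x525

s_0 = ciphertext = 0x301
s_1 = InvRound(s_0, k_1) = 0x2A3
s_2 = InvRound(s_1, k_0) = 0x525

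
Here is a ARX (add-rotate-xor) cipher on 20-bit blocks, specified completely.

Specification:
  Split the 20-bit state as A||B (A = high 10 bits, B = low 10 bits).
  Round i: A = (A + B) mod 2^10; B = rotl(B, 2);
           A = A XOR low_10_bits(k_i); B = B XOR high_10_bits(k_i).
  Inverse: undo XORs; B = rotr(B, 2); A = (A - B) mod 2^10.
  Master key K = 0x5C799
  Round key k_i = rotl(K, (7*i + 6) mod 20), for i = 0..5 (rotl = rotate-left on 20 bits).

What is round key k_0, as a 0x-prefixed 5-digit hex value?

K = 0x5C799
k_0 = rotl(K, (7*0+6) mod 20) = rotl(K, 6) = 0x1E657

0x1E657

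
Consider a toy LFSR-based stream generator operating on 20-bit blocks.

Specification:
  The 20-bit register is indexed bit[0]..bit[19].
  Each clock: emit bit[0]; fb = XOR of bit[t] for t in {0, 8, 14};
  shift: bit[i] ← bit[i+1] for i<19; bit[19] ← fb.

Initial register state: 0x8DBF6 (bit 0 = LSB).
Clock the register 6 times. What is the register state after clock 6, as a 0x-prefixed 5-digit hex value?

0x3A36F

reg_0 = 0x8DBF6
clock 1: out=0, reg = 0x46DFB
clock 2: out=1, reg = 0xA36FD
clock 3: out=1, reg = 0xD1B7E
clock 4: out=0, reg = 0xE8DBF
clock 5: out=1, reg = 0x746DF
clock 6: out=1, reg = 0x3A36F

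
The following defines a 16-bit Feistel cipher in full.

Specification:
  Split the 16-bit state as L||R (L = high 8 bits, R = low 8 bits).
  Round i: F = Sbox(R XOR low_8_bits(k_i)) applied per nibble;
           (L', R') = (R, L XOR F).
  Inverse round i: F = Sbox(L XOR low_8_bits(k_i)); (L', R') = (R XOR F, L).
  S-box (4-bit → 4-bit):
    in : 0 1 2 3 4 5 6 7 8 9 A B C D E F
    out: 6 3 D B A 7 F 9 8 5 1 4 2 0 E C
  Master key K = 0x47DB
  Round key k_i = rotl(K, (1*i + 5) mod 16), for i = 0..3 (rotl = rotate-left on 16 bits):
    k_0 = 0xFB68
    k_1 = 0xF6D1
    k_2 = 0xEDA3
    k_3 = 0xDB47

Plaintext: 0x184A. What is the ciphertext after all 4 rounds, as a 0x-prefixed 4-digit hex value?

s_0 = plaintext = 0x184A
s_1 = Round(s_0, k_0) = 0x4AC5
s_2 = Round(s_1, k_1) = 0xC570
s_3 = Round(s_2, k_2) = 0x70CE
s_4 = Round(s_3, k_3) = 0xCEF5

0xCEF5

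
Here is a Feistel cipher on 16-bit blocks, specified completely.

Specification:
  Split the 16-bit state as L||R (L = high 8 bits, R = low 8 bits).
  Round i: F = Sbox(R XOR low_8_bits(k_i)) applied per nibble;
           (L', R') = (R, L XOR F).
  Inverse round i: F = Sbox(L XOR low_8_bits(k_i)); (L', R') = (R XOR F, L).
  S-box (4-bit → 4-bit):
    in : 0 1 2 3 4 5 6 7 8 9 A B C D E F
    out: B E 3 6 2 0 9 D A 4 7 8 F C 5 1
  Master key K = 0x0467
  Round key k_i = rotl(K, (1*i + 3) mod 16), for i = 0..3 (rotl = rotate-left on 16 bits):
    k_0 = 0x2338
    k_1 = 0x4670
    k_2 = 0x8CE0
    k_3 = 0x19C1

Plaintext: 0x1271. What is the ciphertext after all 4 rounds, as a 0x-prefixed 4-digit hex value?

s_0 = plaintext = 0x1271
s_1 = Round(s_0, k_0) = 0x7136
s_2 = Round(s_1, k_1) = 0x3658
s_3 = Round(s_2, k_2) = 0x58BC
s_4 = Round(s_3, k_3) = 0xBC84

0xBC84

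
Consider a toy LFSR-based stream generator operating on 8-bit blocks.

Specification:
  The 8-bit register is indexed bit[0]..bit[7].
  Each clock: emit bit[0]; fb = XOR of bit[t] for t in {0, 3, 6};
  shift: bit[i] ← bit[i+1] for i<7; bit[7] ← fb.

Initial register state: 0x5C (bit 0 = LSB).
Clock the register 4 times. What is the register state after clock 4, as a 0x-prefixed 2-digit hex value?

0xE5

reg_0 = 0x5C
clock 1: out=0, reg = 0x2E
clock 2: out=0, reg = 0x97
clock 3: out=1, reg = 0xCB
clock 4: out=1, reg = 0xE5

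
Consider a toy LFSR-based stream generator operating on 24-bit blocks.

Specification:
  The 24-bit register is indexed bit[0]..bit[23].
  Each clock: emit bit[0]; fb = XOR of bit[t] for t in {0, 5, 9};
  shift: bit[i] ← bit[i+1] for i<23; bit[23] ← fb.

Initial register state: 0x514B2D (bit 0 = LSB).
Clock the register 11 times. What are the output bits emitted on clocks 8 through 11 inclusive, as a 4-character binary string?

0110

reg_0 = 0x514B2D
clock 1: out=1, reg = 0xA8A596
clock 2: out=0, reg = 0x5452CB
clock 3: out=1, reg = 0x2A2965
clock 4: out=1, reg = 0x1514B2
clock 5: out=0, reg = 0x8A8A59
clock 6: out=1, reg = 0x45452C
clock 7: out=0, reg = 0xA2A296
clock 8: out=0, reg = 0xD1514B
clock 9: out=1, reg = 0xE8A8A5
clock 10: out=1, reg = 0x745452
clock 11: out=0, reg = 0x3A2A29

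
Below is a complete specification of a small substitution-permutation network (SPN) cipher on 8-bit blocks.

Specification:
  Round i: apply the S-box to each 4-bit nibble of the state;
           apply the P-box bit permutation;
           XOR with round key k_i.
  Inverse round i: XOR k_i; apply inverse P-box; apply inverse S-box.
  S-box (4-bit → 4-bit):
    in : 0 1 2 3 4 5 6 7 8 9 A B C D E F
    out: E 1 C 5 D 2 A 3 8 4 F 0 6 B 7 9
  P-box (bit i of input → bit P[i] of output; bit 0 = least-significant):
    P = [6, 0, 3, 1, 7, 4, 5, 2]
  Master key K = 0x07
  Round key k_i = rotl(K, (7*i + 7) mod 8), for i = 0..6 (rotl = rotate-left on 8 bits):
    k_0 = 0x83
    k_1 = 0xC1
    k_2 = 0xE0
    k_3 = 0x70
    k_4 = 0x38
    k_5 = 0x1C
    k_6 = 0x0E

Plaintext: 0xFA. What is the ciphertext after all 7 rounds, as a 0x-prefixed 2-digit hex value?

s_0 = plaintext = 0xFA
s_1 = Round(s_0, k_0) = 0x4C
s_2 = Round(s_1, k_1) = 0x6C
s_3 = Round(s_2, k_2) = 0xFD
s_4 = Round(s_3, k_3) = 0xB7
s_5 = Round(s_4, k_4) = 0x79
s_6 = Round(s_5, k_5) = 0x84
s_7 = Round(s_6, k_6) = 0x40

0x40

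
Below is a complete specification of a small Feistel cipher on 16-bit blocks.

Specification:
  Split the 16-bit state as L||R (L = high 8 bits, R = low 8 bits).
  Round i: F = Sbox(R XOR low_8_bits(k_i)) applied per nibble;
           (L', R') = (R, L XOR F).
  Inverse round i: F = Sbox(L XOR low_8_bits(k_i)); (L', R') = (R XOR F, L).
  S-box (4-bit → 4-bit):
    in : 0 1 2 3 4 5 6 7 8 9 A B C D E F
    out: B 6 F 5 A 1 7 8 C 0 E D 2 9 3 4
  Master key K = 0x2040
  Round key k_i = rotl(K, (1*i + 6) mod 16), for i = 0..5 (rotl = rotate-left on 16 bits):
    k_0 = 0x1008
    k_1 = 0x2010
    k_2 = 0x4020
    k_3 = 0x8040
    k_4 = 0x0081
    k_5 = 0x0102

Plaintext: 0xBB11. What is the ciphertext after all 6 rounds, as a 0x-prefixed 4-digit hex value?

0xF033

s_0 = plaintext = 0xBB11
s_1 = Round(s_0, k_0) = 0x11DB
s_2 = Round(s_1, k_1) = 0xDB3C
s_3 = Round(s_2, k_2) = 0x3CB9
s_4 = Round(s_3, k_3) = 0xB97C
s_5 = Round(s_4, k_4) = 0x7CF0
s_6 = Round(s_5, k_5) = 0xF033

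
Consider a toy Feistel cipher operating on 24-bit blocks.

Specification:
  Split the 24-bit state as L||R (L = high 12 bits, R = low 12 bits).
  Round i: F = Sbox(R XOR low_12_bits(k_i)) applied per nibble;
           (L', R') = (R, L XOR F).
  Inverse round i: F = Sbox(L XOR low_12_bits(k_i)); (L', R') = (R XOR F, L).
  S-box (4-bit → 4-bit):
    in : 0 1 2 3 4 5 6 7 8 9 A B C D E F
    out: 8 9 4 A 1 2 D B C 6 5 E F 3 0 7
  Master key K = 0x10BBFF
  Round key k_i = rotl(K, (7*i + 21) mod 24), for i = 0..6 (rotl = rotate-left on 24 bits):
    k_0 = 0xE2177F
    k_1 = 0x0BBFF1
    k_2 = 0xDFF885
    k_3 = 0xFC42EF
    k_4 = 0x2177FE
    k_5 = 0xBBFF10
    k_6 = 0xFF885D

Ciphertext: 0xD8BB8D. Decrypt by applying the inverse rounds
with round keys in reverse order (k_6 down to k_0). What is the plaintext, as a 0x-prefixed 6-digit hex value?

0x911A3D

s_0 = ciphertext = 0xD8BB8D
s_1 = InvRound(s_0, k_6) = 0x9B0D8B
s_2 = InvRound(s_1, k_5) = 0x0D39B0
s_3 = InvRound(s_2, k_4) = 0x2F30D3
s_4 = InvRound(s_3, k_3) = 0x84C2F3
s_5 = InvRound(s_4, k_2) = 0xA0584C
s_6 = InvRound(s_5, k_1) = 0xA3DA05
s_7 = InvRound(s_6, k_0) = 0x911A3D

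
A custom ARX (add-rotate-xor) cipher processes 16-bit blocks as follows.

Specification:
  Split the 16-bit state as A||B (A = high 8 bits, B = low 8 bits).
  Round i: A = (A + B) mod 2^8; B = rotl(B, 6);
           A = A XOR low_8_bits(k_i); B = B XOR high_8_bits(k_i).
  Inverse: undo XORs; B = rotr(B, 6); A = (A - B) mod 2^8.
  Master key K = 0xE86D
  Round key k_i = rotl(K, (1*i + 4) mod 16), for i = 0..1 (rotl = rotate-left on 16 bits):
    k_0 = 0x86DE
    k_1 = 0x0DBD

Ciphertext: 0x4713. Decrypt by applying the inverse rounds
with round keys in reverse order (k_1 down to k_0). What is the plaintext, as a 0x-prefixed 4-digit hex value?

0x61FB

s_0 = ciphertext = 0x4713
s_1 = InvRound(s_0, k_1) = 0x8278
s_2 = InvRound(s_1, k_0) = 0x61FB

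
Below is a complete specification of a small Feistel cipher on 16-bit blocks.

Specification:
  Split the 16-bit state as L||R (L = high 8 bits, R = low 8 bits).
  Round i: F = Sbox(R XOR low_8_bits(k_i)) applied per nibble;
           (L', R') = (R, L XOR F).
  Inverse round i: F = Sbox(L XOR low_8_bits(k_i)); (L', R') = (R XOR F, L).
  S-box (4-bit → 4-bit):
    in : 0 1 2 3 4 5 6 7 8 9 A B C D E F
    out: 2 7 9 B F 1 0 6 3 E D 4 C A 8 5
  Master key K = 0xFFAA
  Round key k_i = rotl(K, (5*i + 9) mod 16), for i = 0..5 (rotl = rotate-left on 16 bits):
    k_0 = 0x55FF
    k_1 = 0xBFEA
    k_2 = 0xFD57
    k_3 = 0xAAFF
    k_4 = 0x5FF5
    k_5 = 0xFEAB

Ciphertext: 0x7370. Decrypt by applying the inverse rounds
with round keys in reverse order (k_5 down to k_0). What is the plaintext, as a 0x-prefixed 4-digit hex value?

s_0 = ciphertext = 0x7370
s_1 = InvRound(s_0, k_5) = 0xD373
s_2 = InvRound(s_1, k_4) = 0xE3D3
s_3 = InvRound(s_2, k_3) = 0xAFE3
s_4 = InvRound(s_3, k_2) = 0xB0AF
s_5 = InvRound(s_4, k_1) = 0xB2B0
s_6 = InvRound(s_5, k_0) = 0x4AB2

0x4AB2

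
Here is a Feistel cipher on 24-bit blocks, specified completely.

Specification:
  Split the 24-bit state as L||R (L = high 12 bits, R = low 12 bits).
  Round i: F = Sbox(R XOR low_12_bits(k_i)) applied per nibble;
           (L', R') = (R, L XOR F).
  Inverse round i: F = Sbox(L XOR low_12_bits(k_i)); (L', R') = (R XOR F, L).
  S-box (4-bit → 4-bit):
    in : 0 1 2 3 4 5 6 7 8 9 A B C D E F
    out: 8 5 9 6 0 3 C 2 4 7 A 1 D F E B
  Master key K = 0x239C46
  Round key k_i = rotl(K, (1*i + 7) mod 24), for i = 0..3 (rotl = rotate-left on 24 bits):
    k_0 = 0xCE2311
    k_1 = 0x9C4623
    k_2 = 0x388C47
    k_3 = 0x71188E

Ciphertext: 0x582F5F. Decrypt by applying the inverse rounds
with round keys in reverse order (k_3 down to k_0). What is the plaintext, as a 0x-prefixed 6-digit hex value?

s_0 = ciphertext = 0x582F5F
s_1 = InvRound(s_0, k_3) = 0x0D2582
s_2 = InvRound(s_1, k_2) = 0x8F10D2
s_3 = InvRound(s_2, k_1) = 0xE2B8F1
s_4 = InvRound(s_3, k_0) = 0x79BE2B

0x79BE2B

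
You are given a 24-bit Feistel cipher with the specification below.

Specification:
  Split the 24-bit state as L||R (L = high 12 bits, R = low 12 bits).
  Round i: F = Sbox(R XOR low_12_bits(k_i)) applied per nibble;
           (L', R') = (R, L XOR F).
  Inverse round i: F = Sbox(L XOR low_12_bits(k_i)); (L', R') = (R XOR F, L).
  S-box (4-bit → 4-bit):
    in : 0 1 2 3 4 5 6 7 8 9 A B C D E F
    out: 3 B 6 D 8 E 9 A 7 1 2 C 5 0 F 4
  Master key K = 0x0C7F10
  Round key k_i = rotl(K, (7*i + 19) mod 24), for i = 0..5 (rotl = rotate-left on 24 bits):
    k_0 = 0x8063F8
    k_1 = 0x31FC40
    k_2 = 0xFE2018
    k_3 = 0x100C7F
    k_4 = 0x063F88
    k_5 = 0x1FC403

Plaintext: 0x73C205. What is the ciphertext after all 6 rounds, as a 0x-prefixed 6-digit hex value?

0x1E83C4

s_0 = plaintext = 0x73C205
s_1 = Round(s_0, k_0) = 0x205C7C
s_2 = Round(s_1, k_1) = 0xC7C1D0
s_3 = Round(s_2, k_2) = 0x1D072B
s_4 = Round(s_3, k_3) = 0x72BD38
s_5 = Round(s_4, k_4) = 0xD381E8
s_6 = Round(s_5, k_5) = 0x1E83C4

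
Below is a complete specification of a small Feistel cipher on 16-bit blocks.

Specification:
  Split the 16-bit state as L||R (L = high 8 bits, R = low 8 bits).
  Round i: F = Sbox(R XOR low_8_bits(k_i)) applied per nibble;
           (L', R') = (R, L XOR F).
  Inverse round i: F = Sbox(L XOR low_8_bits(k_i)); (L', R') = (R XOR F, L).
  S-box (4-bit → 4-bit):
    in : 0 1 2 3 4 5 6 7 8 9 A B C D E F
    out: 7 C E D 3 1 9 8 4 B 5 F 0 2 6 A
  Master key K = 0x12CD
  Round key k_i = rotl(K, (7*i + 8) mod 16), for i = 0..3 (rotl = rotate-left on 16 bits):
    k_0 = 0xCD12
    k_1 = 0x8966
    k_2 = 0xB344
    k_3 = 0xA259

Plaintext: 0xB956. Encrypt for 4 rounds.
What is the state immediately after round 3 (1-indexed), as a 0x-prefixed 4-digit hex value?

s_0 = plaintext = 0xB956
s_1 = Round(s_0, k_0) = 0x568A
s_2 = Round(s_1, k_1) = 0x8A36
s_3 = Round(s_2, k_2) = 0x3604
s_4 = Round(s_3, k_3) = 0x0424

0x3604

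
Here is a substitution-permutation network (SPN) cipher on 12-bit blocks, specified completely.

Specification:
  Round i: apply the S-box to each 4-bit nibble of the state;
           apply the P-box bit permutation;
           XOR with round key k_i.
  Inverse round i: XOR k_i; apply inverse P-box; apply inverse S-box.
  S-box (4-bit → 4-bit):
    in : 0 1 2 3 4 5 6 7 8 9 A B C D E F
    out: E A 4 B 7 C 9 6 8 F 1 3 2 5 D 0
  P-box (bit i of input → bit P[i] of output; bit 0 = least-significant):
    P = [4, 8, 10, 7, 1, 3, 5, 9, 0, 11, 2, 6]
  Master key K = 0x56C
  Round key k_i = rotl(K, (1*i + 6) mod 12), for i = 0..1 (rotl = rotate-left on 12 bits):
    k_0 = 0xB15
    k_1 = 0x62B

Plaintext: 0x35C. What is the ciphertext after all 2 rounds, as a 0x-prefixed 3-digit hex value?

s_0 = plaintext = 0x35C
s_1 = Round(s_0, k_0) = 0x074
s_2 = Round(s_1, k_1) = 0xB57

0xB57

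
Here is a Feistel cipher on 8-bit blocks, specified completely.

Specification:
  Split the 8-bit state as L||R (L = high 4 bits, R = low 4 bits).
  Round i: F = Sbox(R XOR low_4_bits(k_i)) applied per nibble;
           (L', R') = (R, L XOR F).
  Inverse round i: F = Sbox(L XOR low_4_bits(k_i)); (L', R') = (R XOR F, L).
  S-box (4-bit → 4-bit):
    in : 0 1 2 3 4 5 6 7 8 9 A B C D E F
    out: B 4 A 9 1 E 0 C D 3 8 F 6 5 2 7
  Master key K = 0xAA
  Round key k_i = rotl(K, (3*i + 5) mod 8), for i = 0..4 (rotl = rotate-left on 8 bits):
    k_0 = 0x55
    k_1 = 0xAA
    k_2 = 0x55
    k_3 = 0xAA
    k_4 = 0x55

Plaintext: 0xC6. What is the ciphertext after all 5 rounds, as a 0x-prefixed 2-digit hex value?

s_0 = plaintext = 0xC6
s_1 = Round(s_0, k_0) = 0x65
s_2 = Round(s_1, k_1) = 0x51
s_3 = Round(s_2, k_2) = 0x14
s_4 = Round(s_3, k_3) = 0x43
s_5 = Round(s_4, k_4) = 0x34

0x34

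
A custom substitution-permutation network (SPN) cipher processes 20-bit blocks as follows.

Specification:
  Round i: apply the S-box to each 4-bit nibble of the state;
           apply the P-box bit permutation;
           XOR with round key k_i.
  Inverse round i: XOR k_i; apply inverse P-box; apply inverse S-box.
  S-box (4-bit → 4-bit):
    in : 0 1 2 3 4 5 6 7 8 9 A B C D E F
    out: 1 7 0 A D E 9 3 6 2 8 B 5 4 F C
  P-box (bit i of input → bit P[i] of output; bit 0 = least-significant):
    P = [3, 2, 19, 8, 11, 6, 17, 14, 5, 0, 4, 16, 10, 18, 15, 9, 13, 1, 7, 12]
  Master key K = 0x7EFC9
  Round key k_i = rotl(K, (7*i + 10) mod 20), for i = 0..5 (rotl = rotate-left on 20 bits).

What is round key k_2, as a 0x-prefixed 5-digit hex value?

K = 0x7EFC9
k_0 = rotl(K, (7*0+10) mod 20) = rotl(K, 10) = 0xF25FB
k_1 = rotl(K, (7*1+10) mod 20) = rotl(K, 17) = 0x2FDF9
k_2 = rotl(K, (7*2+10) mod 20) = rotl(K, 4) = 0xEFC97

0xEFC97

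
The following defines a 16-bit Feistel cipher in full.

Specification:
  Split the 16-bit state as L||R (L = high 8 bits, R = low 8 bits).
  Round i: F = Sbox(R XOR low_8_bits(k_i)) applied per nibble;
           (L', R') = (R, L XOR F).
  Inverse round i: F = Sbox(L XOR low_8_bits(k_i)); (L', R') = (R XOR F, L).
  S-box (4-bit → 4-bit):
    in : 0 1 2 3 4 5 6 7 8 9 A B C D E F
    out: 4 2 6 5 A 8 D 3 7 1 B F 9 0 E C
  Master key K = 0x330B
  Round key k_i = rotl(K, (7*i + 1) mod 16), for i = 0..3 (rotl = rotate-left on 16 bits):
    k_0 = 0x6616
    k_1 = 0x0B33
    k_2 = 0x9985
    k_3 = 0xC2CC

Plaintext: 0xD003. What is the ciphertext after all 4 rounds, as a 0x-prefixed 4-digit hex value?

0xD9B4

s_0 = plaintext = 0xD003
s_1 = Round(s_0, k_0) = 0x03F8
s_2 = Round(s_1, k_1) = 0xF89C
s_3 = Round(s_2, k_2) = 0x9CD9
s_4 = Round(s_3, k_3) = 0xD9B4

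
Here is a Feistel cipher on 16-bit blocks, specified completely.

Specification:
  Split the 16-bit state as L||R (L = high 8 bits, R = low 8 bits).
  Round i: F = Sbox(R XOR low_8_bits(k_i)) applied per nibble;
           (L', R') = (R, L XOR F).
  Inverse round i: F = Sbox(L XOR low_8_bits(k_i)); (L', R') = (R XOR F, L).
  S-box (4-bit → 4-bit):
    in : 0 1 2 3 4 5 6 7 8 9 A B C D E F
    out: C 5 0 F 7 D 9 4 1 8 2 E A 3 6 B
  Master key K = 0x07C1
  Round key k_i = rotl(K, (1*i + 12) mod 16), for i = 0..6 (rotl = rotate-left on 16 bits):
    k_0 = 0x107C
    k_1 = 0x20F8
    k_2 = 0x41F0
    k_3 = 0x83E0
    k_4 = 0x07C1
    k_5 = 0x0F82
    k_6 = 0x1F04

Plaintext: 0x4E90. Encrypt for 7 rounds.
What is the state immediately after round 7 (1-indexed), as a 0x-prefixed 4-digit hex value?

s_0 = plaintext = 0x4E90
s_1 = Round(s_0, k_0) = 0x9024
s_2 = Round(s_1, k_1) = 0x24AA
s_3 = Round(s_2, k_2) = 0xAAF6
s_4 = Round(s_3, k_3) = 0xF6F3
s_5 = Round(s_4, k_4) = 0xF306
s_6 = Round(s_5, k_5) = 0x06E4
s_7 = Round(s_6, k_6) = 0xE46A

0xE46A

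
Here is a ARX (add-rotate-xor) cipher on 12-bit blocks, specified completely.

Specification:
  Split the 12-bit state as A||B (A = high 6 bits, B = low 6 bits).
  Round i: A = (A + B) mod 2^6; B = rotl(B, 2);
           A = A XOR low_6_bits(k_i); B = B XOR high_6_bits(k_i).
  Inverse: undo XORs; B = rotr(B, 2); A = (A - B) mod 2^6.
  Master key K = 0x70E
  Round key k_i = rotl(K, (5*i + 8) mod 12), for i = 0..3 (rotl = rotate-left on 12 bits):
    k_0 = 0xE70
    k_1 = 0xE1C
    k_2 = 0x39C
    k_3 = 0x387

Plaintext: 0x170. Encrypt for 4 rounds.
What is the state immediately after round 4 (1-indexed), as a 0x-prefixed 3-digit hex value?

0xA82

s_0 = plaintext = 0x170
s_1 = Round(s_0, k_0) = 0x17A
s_2 = Round(s_1, k_1) = 0x8D3
s_3 = Round(s_2, k_2) = 0xA83
s_4 = Round(s_3, k_3) = 0xA82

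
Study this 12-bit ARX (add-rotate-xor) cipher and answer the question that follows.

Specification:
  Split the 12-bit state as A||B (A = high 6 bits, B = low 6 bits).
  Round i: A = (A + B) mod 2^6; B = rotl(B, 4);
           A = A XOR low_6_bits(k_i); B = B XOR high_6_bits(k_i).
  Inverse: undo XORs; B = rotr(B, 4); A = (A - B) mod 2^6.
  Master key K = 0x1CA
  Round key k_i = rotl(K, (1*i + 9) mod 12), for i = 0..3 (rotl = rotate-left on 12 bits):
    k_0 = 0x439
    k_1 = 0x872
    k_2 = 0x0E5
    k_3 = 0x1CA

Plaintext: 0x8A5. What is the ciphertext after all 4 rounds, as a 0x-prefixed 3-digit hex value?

s_0 = plaintext = 0x8A5
s_1 = Round(s_0, k_0) = 0xF89
s_2 = Round(s_1, k_1) = 0xD73
s_3 = Round(s_2, k_2) = 0x37F
s_4 = Round(s_3, k_3) = 0x1B8

0x1B8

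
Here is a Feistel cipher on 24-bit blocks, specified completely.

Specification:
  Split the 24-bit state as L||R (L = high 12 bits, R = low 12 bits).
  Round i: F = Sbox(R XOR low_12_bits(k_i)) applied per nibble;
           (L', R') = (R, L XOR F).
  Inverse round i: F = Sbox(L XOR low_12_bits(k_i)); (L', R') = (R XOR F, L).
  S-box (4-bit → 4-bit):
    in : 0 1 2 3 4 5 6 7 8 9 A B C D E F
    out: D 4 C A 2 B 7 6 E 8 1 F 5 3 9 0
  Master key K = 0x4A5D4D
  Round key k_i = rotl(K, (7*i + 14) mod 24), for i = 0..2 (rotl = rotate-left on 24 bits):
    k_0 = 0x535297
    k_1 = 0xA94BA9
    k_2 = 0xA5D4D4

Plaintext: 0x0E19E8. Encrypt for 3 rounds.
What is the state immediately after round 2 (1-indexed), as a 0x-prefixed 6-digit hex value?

0xF81B26

s_0 = plaintext = 0x0E19E8
s_1 = Round(s_0, k_0) = 0x9E8F81
s_2 = Round(s_1, k_1) = 0xF81B26
s_3 = Round(s_2, k_2) = 0xB26F8D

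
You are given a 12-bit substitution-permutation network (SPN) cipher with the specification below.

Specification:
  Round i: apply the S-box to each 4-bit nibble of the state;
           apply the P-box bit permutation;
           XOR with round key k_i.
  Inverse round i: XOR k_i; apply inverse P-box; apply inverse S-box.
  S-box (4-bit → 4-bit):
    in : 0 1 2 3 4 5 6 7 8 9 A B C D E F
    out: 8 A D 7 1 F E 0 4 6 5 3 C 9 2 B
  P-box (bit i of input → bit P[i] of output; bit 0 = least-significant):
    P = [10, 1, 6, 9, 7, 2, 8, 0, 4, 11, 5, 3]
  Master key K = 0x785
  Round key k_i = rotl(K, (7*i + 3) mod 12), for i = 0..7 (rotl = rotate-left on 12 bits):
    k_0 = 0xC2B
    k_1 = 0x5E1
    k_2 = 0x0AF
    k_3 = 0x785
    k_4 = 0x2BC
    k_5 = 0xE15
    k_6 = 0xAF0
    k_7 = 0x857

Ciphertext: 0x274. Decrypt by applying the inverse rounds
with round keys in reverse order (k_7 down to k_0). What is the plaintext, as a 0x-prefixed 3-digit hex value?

0x3DD

s_0 = ciphertext = 0x274
s_1 = InvRound(s_0, k_7) = 0x901
s_2 = InvRound(s_1, k_6) = 0xA2C
s_3 = InvRound(s_2, k_5) = 0x204
s_4 = InvRound(s_3, k_4) = 0x247
s_5 = InvRound(s_4, k_3) = 0x7A3
s_6 = InvRound(s_5, k_2) = 0x09D
s_7 = InvRound(s_6, k_1) = 0x29A
s_8 = InvRound(s_7, k_0) = 0x3DD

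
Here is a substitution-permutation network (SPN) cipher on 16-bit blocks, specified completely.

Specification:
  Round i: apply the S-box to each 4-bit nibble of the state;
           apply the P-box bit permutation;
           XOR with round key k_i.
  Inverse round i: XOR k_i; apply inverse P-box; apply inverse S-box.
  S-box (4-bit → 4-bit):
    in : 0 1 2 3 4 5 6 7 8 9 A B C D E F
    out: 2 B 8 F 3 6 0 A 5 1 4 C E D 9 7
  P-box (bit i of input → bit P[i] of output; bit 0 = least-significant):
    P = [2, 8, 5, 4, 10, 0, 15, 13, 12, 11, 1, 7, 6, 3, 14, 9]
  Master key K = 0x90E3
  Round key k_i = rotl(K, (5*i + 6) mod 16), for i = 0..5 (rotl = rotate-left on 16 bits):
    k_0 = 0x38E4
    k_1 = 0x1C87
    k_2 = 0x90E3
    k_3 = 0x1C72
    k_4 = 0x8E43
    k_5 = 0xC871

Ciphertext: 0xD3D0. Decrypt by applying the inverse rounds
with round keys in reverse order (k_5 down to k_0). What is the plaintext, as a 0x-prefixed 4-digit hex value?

0x380C

s_0 = ciphertext = 0xD3D0
s_1 = InvRound(s_0, k_5) = 0x2105
s_2 = InvRound(s_1, k_4) = 0xE5D4
s_3 = InvRound(s_2, k_3) = 0xA3BF
s_4 = InvRound(s_3, k_2) = 0x1921
s_5 = InvRound(s_4, k_1) = 0x6B9F
s_6 = InvRound(s_5, k_0) = 0x380C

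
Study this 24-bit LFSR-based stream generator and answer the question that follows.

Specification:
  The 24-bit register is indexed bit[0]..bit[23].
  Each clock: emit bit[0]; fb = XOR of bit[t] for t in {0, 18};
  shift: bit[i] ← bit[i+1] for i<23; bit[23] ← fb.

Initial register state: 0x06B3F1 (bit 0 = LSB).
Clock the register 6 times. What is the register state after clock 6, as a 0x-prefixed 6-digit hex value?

reg_0 = 0x06B3F1
clock 1: out=1, reg = 0x0359F8
clock 2: out=0, reg = 0x01ACFC
clock 3: out=0, reg = 0x00D67E
clock 4: out=0, reg = 0x006B3F
clock 5: out=1, reg = 0x80359F
clock 6: out=1, reg = 0xC01ACF

0xC01ACF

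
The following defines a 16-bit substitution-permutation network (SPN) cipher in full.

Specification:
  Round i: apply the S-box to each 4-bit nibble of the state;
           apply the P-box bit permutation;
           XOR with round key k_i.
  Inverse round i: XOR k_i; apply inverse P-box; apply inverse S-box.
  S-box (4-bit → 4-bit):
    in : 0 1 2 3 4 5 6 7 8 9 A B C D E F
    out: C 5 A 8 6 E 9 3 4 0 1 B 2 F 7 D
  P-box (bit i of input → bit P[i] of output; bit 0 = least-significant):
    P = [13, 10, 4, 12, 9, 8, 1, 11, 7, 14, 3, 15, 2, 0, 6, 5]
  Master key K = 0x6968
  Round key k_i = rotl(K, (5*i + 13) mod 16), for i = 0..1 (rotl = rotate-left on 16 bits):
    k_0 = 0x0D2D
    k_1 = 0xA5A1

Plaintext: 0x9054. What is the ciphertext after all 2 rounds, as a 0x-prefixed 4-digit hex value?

s_0 = plaintext = 0x9054
s_1 = Round(s_0, k_0) = 0x8037
s_2 = Round(s_1, k_1) = 0x09E9

0x09E9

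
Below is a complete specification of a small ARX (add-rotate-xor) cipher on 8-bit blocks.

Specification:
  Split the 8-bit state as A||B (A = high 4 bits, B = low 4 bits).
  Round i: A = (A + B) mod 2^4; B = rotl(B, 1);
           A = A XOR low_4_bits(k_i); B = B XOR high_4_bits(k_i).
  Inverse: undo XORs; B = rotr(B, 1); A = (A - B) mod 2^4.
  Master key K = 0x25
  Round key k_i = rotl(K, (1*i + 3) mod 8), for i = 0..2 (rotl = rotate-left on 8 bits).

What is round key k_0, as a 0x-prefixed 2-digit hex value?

K = 0x25
k_0 = rotl(K, (1*0+3) mod 8) = rotl(K, 3) = 0x29

0x29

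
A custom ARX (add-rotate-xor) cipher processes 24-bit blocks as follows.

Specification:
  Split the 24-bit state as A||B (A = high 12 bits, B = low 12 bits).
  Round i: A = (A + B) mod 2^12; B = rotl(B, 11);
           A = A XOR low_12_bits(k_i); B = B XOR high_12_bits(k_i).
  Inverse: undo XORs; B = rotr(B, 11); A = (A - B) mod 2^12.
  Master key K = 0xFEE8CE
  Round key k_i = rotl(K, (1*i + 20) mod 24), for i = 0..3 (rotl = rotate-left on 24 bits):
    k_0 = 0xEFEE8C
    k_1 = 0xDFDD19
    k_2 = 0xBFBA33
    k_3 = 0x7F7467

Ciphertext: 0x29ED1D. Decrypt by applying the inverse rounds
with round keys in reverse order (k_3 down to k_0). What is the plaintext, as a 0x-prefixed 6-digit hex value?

0x372B7D

s_0 = ciphertext = 0x29ED1D
s_1 = InvRound(s_0, k_3) = 0x1245D5
s_2 = InvRound(s_1, k_2) = 0xEBAC5D
s_3 = InvRound(s_2, k_1) = 0x063340
s_4 = InvRound(s_3, k_0) = 0x372B7D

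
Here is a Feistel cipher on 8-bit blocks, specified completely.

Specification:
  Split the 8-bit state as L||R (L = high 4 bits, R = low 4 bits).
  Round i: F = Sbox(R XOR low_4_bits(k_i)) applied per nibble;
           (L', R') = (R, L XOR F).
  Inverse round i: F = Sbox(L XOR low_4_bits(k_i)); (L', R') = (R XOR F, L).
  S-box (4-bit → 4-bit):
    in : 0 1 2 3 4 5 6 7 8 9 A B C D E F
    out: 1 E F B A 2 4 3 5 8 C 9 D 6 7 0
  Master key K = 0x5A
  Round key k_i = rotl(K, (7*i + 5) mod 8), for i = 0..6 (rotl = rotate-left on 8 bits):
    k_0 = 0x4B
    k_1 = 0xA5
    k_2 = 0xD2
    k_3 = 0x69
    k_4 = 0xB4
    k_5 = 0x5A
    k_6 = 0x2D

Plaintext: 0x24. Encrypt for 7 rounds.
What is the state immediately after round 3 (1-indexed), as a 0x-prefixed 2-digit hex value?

s_0 = plaintext = 0x24
s_1 = Round(s_0, k_0) = 0x42
s_2 = Round(s_1, k_1) = 0x27
s_3 = Round(s_2, k_2) = 0x70
s_4 = Round(s_3, k_3) = 0x0F
s_5 = Round(s_4, k_4) = 0xF9
s_6 = Round(s_5, k_5) = 0x94
s_7 = Round(s_6, k_6) = 0x41

0x70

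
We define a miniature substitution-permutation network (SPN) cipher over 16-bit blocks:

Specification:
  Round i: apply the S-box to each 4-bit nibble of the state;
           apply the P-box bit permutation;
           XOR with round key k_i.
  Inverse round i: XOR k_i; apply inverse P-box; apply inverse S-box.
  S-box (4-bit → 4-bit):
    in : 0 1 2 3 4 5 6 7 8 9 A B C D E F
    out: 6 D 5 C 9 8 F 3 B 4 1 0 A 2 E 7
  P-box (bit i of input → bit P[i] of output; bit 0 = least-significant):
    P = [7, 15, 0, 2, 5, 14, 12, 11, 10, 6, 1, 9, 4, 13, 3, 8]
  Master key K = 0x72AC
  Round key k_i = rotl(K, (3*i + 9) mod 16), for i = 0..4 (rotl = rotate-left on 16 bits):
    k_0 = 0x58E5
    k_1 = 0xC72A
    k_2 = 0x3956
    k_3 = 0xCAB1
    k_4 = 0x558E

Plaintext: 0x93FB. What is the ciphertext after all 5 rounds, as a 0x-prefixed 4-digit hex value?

s_0 = plaintext = 0x93FB
s_1 = Round(s_0, k_0) = 0x0ACF
s_2 = Round(s_1, k_1) = 0x2BA3
s_3 = Round(s_2, k_2) = 0x396B
s_4 = Round(s_3, k_3) = 0x939B
s_5 = Round(s_4, k_4) = 0x4784

0x4784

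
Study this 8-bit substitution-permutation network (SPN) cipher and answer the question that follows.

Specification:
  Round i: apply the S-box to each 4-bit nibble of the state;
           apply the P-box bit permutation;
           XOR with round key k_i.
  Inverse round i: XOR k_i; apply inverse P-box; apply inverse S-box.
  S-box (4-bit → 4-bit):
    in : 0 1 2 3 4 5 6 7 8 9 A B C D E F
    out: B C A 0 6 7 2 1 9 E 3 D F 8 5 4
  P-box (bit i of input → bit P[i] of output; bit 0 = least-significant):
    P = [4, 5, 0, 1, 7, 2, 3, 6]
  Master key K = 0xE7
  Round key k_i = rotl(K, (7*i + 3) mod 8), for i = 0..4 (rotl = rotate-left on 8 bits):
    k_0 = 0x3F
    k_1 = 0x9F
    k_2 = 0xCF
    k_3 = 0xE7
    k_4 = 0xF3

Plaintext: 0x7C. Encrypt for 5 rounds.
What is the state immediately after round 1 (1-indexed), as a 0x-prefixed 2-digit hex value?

s_0 = plaintext = 0x7C
s_1 = Round(s_0, k_0) = 0x8C
s_2 = Round(s_1, k_1) = 0x6C
s_3 = Round(s_2, k_2) = 0xF8
s_4 = Round(s_3, k_3) = 0xFD
s_5 = Round(s_4, k_4) = 0xF9

0x8C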